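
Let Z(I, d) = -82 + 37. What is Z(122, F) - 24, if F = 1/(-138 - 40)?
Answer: -69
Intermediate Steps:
F = -1/178 (F = 1/(-178) = -1/178 ≈ -0.0056180)
Z(I, d) = -45
Z(122, F) - 24 = -45 - 24 = -69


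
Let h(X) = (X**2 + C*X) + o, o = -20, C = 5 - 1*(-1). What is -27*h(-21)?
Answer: -7965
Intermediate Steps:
C = 6 (C = 5 + 1 = 6)
h(X) = -20 + X**2 + 6*X (h(X) = (X**2 + 6*X) - 20 = -20 + X**2 + 6*X)
-27*h(-21) = -27*(-20 + (-21)**2 + 6*(-21)) = -27*(-20 + 441 - 126) = -27*295 = -7965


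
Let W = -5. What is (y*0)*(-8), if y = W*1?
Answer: 0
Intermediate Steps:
y = -5 (y = -5*1 = -5)
(y*0)*(-8) = -5*0*(-8) = 0*(-8) = 0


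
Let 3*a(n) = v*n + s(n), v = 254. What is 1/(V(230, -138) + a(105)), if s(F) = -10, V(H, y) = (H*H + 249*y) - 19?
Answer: 3/82217 ≈ 3.6489e-5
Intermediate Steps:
V(H, y) = -19 + H² + 249*y (V(H, y) = (H² + 249*y) - 19 = -19 + H² + 249*y)
a(n) = -10/3 + 254*n/3 (a(n) = (254*n - 10)/3 = (-10 + 254*n)/3 = -10/3 + 254*n/3)
1/(V(230, -138) + a(105)) = 1/((-19 + 230² + 249*(-138)) + (-10/3 + (254/3)*105)) = 1/((-19 + 52900 - 34362) + (-10/3 + 8890)) = 1/(18519 + 26660/3) = 1/(82217/3) = 3/82217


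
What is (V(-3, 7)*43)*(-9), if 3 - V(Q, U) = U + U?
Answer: 4257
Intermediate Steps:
V(Q, U) = 3 - 2*U (V(Q, U) = 3 - (U + U) = 3 - 2*U)
(V(-3, 7)*43)*(-9) = ((3 - 2*7)*43)*(-9) = ((3 - 14)*43)*(-9) = -11*43*(-9) = -473*(-9) = 4257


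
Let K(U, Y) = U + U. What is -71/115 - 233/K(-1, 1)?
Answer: 26653/230 ≈ 115.88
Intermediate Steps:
K(U, Y) = 2*U
-71/115 - 233/K(-1, 1) = -71/115 - 233/(2*(-1)) = -71*1/115 - 233/(-2) = -71/115 - 233*(-½) = -71/115 + 233/2 = 26653/230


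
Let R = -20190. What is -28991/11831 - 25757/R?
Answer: -280597223/238867890 ≈ -1.1747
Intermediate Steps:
-28991/11831 - 25757/R = -28991/11831 - 25757/(-20190) = -28991*1/11831 - 25757*(-1/20190) = -28991/11831 + 25757/20190 = -280597223/238867890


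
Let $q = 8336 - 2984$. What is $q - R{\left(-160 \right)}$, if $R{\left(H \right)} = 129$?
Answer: $5223$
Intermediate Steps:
$q = 5352$
$q - R{\left(-160 \right)} = 5352 - 129 = 5223$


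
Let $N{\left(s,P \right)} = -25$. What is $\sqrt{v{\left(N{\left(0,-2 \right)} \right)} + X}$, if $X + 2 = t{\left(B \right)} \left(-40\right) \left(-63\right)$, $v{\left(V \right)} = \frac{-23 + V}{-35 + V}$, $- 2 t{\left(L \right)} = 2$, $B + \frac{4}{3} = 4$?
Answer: $\frac{i \sqrt{63030}}{5} \approx 50.212 i$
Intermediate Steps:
$B = \frac{8}{3}$ ($B = - \frac{4}{3} + 4 = \frac{8}{3} \approx 2.6667$)
$t{\left(L \right)} = -1$ ($t{\left(L \right)} = \left(- \frac{1}{2}\right) 2 = -1$)
$v{\left(V \right)} = \frac{-23 + V}{-35 + V}$
$X = -2522$ ($X = -2 + \left(-1\right) \left(-40\right) \left(-63\right) = -2 + 40 \left(-63\right) = -2 - 2520 = -2522$)
$\sqrt{v{\left(N{\left(0,-2 \right)} \right)} + X} = \sqrt{\frac{-23 - 25}{-35 - 25} - 2522} = \sqrt{\frac{1}{-60} \left(-48\right) - 2522} = \sqrt{\left(- \frac{1}{60}\right) \left(-48\right) - 2522} = \sqrt{\frac{4}{5} - 2522} = \sqrt{- \frac{12606}{5}} = \frac{i \sqrt{63030}}{5}$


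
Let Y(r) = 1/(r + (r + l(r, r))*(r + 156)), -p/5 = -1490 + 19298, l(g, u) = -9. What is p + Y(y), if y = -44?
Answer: -532459201/5980 ≈ -89040.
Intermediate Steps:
p = -89040 (p = -5*(-1490 + 19298) = -5*17808 = -89040)
Y(r) = 1/(r + (-9 + r)*(156 + r)) (Y(r) = 1/(r + (r - 9)*(r + 156)) = 1/(r + (-9 + r)*(156 + r)))
p + Y(y) = -89040 + 1/(-1404 + (-44)² + 148*(-44)) = -89040 + 1/(-1404 + 1936 - 6512) = -89040 + 1/(-5980) = -89040 - 1/5980 = -532459201/5980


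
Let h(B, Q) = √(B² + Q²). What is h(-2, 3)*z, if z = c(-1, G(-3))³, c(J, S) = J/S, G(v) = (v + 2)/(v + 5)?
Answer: 8*√13 ≈ 28.844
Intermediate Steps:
G(v) = (2 + v)/(5 + v)
z = 8 (z = (-1/((2 - 3)/(5 - 3)))³ = (-1/(-1/2))³ = (-1/((½)*(-1)))³ = (-1/(-½))³ = (-1*(-2))³ = 2³ = 8)
h(-2, 3)*z = √((-2)² + 3²)*8 = √(4 + 9)*8 = √13*8 = 8*√13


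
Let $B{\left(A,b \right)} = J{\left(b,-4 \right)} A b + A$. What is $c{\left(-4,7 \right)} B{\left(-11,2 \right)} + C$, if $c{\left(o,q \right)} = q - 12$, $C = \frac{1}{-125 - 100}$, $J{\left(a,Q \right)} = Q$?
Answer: $- \frac{86626}{225} \approx -385.0$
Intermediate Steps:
$C = - \frac{1}{225}$ ($C = \frac{1}{-225} = - \frac{1}{225} \approx -0.0044444$)
$c{\left(o,q \right)} = -12 + q$
$B{\left(A,b \right)} = A - 4 A b$ ($B{\left(A,b \right)} = - 4 A b + A = A - 4 A b$)
$c{\left(-4,7 \right)} B{\left(-11,2 \right)} + C = \left(-12 + 7\right) \left(- 11 \left(1 - 8\right)\right) - \frac{1}{225} = - 5 \left(- 11 \left(1 - 8\right)\right) - \frac{1}{225} = - 5 \left(\left(-11\right) \left(-7\right)\right) - \frac{1}{225} = \left(-5\right) 77 - \frac{1}{225} = -385 - \frac{1}{225} = - \frac{86626}{225}$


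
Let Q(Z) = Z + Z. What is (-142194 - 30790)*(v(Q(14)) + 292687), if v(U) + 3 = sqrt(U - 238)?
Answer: -50629649056 - 172984*I*sqrt(210) ≈ -5.063e+10 - 2.5068e+6*I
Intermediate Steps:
Q(Z) = 2*Z
v(U) = -3 + sqrt(-238 + U) (v(U) = -3 + sqrt(U - 238) = -3 + sqrt(-238 + U))
(-142194 - 30790)*(v(Q(14)) + 292687) = (-142194 - 30790)*((-3 + sqrt(-238 + 2*14)) + 292687) = -172984*((-3 + sqrt(-238 + 28)) + 292687) = -172984*((-3 + sqrt(-210)) + 292687) = -172984*((-3 + I*sqrt(210)) + 292687) = -172984*(292684 + I*sqrt(210)) = -50629649056 - 172984*I*sqrt(210)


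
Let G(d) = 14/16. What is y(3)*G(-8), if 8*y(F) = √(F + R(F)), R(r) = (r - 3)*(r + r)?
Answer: 7*√3/64 ≈ 0.18944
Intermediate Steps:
R(r) = 2*r*(-3 + r) (R(r) = (-3 + r)*(2*r) = 2*r*(-3 + r))
G(d) = 7/8 (G(d) = 14*(1/16) = 7/8)
y(F) = √(F + 2*F*(-3 + F))/8
y(3)*G(-8) = (√(3*(-5 + 2*3))/8)*(7/8) = (√(3*(-5 + 6))/8)*(7/8) = (√(3*1)/8)*(7/8) = (√3/8)*(7/8) = 7*√3/64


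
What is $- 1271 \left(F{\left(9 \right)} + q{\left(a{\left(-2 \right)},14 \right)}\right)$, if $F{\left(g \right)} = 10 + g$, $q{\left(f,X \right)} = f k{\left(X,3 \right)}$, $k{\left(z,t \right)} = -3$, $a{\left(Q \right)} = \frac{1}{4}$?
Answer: $- \frac{92783}{4} \approx -23196.0$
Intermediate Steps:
$a{\left(Q \right)} = \frac{1}{4}$
$q{\left(f,X \right)} = - 3 f$ ($q{\left(f,X \right)} = f \left(-3\right) = - 3 f$)
$- 1271 \left(F{\left(9 \right)} + q{\left(a{\left(-2 \right)},14 \right)}\right) = - 1271 \left(\left(10 + 9\right) - \frac{3}{4}\right) = - 1271 \left(19 - \frac{3}{4}\right) = \left(-1271\right) \frac{73}{4} = - \frac{92783}{4}$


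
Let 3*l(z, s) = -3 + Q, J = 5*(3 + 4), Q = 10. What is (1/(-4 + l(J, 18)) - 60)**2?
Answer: 91809/25 ≈ 3672.4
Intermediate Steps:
J = 35 (J = 5*7 = 35)
l(z, s) = 7/3 (l(z, s) = (-3 + 10)/3 = (1/3)*7 = 7/3)
(1/(-4 + l(J, 18)) - 60)**2 = (1/(-4 + 7/3) - 60)**2 = (1/(-5/3) - 60)**2 = (-3/5 - 60)**2 = (-303/5)**2 = 91809/25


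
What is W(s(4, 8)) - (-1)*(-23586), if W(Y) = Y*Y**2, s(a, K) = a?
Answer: -23522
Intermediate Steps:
W(Y) = Y**3
W(s(4, 8)) - (-1)*(-23586) = 4**3 - (-1)*(-23586) = 64 - 1*23586 = 64 - 23586 = -23522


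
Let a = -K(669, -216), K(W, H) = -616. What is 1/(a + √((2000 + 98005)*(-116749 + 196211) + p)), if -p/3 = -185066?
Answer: -154/1986693263 + √1986788127/3973386526 ≈ 1.1140e-5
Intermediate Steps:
p = 555198 (p = -3*(-185066) = 555198)
a = 616 (a = -1*(-616) = 616)
1/(a + √((2000 + 98005)*(-116749 + 196211) + p)) = 1/(616 + √((2000 + 98005)*(-116749 + 196211) + 555198)) = 1/(616 + √(100005*79462 + 555198)) = 1/(616 + √(7946597310 + 555198)) = 1/(616 + √7947152508) = 1/(616 + 2*√1986788127)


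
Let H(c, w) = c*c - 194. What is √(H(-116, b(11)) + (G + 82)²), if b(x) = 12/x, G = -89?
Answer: 3*√1479 ≈ 115.37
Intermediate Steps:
H(c, w) = -194 + c² (H(c, w) = c² - 194 = -194 + c²)
√(H(-116, b(11)) + (G + 82)²) = √((-194 + (-116)²) + (-89 + 82)²) = √((-194 + 13456) + (-7)²) = √(13262 + 49) = √13311 = 3*√1479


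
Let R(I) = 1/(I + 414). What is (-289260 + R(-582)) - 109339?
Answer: -66964633/168 ≈ -3.9860e+5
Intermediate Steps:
R(I) = 1/(414 + I)
(-289260 + R(-582)) - 109339 = (-289260 + 1/(414 - 582)) - 109339 = (-289260 + 1/(-168)) - 109339 = (-289260 - 1/168) - 109339 = -48595681/168 - 109339 = -66964633/168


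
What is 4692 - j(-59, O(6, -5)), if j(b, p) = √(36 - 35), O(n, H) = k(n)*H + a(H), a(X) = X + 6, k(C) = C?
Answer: 4691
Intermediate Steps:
a(X) = 6 + X
O(n, H) = 6 + H + H*n (O(n, H) = n*H + (6 + H) = H*n + (6 + H) = 6 + H + H*n)
j(b, p) = 1 (j(b, p) = √1 = 1)
4692 - j(-59, O(6, -5)) = 4692 - 1*1 = 4692 - 1 = 4691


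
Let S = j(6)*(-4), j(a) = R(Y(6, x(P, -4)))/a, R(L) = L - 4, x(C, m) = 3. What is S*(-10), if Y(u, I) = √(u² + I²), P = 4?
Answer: -80/3 + 20*√5 ≈ 18.055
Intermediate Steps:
Y(u, I) = √(I² + u²)
R(L) = -4 + L
j(a) = (-4 + 3*√5)/a (j(a) = (-4 + √(3² + 6²))/a = (-4 + √(9 + 36))/a = (-4 + √45)/a = (-4 + 3*√5)/a)
S = 8/3 - 2*√5 (S = ((-4 + 3*√5)/6)*(-4) = (-⅔ + √5/2)*(-4) = 8/3 - 2*√5 ≈ -1.8055)
S*(-10) = (8/3 - 2*√5)*(-10) = -80/3 + 20*√5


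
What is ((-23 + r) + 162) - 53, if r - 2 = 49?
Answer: 137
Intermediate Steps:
r = 51 (r = 2 + 49 = 51)
((-23 + r) + 162) - 53 = ((-23 + 51) + 162) - 53 = (28 + 162) - 53 = 190 - 53 = 137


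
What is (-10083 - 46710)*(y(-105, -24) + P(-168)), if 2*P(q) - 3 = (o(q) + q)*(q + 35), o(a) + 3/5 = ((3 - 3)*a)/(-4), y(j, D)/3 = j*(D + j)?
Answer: -14723130906/5 ≈ -2.9446e+9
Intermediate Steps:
y(j, D) = 3*j*(D + j) (y(j, D) = 3*(j*(D + j)) = 3*j*(D + j))
o(a) = -⅗ (o(a) = -⅗ + ((3 - 3)*a)/(-4) = -⅗ + (0*a)*(-¼) = -⅗ + 0*(-¼) = -⅗ + 0 = -⅗)
P(q) = 3/2 + (35 + q)*(-⅗ + q)/2 (P(q) = 3/2 + ((-⅗ + q)*(q + 35))/2 = 3/2 + ((-⅗ + q)*(35 + q))/2 = 3/2 + ((35 + q)*(-⅗ + q))/2 = 3/2 + (35 + q)*(-⅗ + q)/2)
(-10083 - 46710)*(y(-105, -24) + P(-168)) = (-10083 - 46710)*(3*(-105)*(-24 - 105) + (-9 + (½)*(-168)² + (86/5)*(-168))) = -56793*(3*(-105)*(-129) + (-9 + (½)*28224 - 14448/5)) = -56793*(40635 + (-9 + 14112 - 14448/5)) = -56793*(40635 + 56067/5) = -56793*259242/5 = -14723130906/5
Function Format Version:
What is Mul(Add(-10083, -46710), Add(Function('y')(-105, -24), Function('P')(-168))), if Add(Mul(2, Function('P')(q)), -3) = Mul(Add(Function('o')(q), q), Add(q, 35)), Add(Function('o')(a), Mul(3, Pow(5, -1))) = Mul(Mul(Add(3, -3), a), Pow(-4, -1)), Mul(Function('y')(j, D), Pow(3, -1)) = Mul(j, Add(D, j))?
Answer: Rational(-14723130906, 5) ≈ -2.9446e+9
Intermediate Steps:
Function('y')(j, D) = Mul(3, j, Add(D, j)) (Function('y')(j, D) = Mul(3, Mul(j, Add(D, j))) = Mul(3, j, Add(D, j)))
Function('o')(a) = Rational(-3, 5) (Function('o')(a) = Add(Rational(-3, 5), Mul(Mul(Add(3, -3), a), Pow(-4, -1))) = Add(Rational(-3, 5), Mul(Mul(0, a), Rational(-1, 4))) = Add(Rational(-3, 5), Mul(0, Rational(-1, 4))) = Add(Rational(-3, 5), 0) = Rational(-3, 5))
Function('P')(q) = Add(Rational(3, 2), Mul(Rational(1, 2), Add(35, q), Add(Rational(-3, 5), q))) (Function('P')(q) = Add(Rational(3, 2), Mul(Rational(1, 2), Mul(Add(Rational(-3, 5), q), Add(q, 35)))) = Add(Rational(3, 2), Mul(Rational(1, 2), Mul(Add(Rational(-3, 5), q), Add(35, q)))) = Add(Rational(3, 2), Mul(Rational(1, 2), Mul(Add(35, q), Add(Rational(-3, 5), q)))) = Add(Rational(3, 2), Mul(Rational(1, 2), Add(35, q), Add(Rational(-3, 5), q))))
Mul(Add(-10083, -46710), Add(Function('y')(-105, -24), Function('P')(-168))) = Mul(Add(-10083, -46710), Add(Mul(3, -105, Add(-24, -105)), Add(-9, Mul(Rational(1, 2), Pow(-168, 2)), Mul(Rational(86, 5), -168)))) = Mul(-56793, Add(Mul(3, -105, -129), Add(-9, Mul(Rational(1, 2), 28224), Rational(-14448, 5)))) = Mul(-56793, Add(40635, Add(-9, 14112, Rational(-14448, 5)))) = Mul(-56793, Add(40635, Rational(56067, 5))) = Mul(-56793, Rational(259242, 5)) = Rational(-14723130906, 5)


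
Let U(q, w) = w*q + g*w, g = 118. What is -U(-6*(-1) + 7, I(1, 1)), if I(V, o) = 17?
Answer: -2227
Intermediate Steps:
U(q, w) = 118*w + q*w (U(q, w) = w*q + 118*w = q*w + 118*w = 118*w + q*w)
-U(-6*(-1) + 7, I(1, 1)) = -17*(118 + (-6*(-1) + 7)) = -17*(118 + (6 + 7)) = -17*(118 + 13) = -17*131 = -1*2227 = -2227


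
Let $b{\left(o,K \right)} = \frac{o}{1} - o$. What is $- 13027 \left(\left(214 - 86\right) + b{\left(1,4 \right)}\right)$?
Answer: $-1667456$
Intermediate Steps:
$b{\left(o,K \right)} = 0$ ($b{\left(o,K \right)} = o 1 - o = o - o = 0$)
$- 13027 \left(\left(214 - 86\right) + b{\left(1,4 \right)}\right) = - 13027 \left(\left(214 - 86\right) + 0\right) = - 13027 \left(128 + 0\right) = \left(-13027\right) 128 = -1667456$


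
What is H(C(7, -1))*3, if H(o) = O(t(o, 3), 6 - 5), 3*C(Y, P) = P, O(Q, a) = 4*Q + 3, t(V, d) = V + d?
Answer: 41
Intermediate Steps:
O(Q, a) = 3 + 4*Q
C(Y, P) = P/3
H(o) = 15 + 4*o (H(o) = 3 + 4*(o + 3) = 3 + 4*(3 + o) = 3 + (12 + 4*o) = 15 + 4*o)
H(C(7, -1))*3 = (15 + 4*((1/3)*(-1)))*3 = (15 + 4*(-1/3))*3 = (15 - 4/3)*3 = (41/3)*3 = 41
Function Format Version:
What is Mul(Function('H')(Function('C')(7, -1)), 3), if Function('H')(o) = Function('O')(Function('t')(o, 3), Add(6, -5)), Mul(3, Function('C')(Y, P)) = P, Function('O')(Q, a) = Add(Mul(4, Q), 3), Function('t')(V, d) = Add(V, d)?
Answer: 41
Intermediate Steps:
Function('O')(Q, a) = Add(3, Mul(4, Q))
Function('C')(Y, P) = Mul(Rational(1, 3), P)
Function('H')(o) = Add(15, Mul(4, o)) (Function('H')(o) = Add(3, Mul(4, Add(o, 3))) = Add(3, Mul(4, Add(3, o))) = Add(3, Add(12, Mul(4, o))) = Add(15, Mul(4, o)))
Mul(Function('H')(Function('C')(7, -1)), 3) = Mul(Add(15, Mul(4, Mul(Rational(1, 3), -1))), 3) = Mul(Add(15, Mul(4, Rational(-1, 3))), 3) = Mul(Add(15, Rational(-4, 3)), 3) = Mul(Rational(41, 3), 3) = 41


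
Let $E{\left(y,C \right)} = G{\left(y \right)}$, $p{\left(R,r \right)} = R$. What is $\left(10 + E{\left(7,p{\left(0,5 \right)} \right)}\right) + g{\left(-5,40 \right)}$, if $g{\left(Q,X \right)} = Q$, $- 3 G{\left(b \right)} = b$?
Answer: $\frac{8}{3} \approx 2.6667$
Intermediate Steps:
$G{\left(b \right)} = - \frac{b}{3}$
$E{\left(y,C \right)} = - \frac{y}{3}$
$\left(10 + E{\left(7,p{\left(0,5 \right)} \right)}\right) + g{\left(-5,40 \right)} = \left(10 - \frac{7}{3}\right) - 5 = \frac{23}{3} - 5 = \frac{8}{3}$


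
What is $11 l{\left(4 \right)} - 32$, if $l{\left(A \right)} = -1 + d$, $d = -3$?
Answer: $-76$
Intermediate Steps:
$l{\left(A \right)} = -4$ ($l{\left(A \right)} = -1 - 3 = -4$)
$11 l{\left(4 \right)} - 32 = 11 \left(-4\right) - 32 = -44 - 32 = -76$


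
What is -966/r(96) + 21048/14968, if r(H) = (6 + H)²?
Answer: 4260923/3244314 ≈ 1.3134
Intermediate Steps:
-966/r(96) + 21048/14968 = -966/(6 + 96)² + 21048/14968 = -966/(102²) + 21048*(1/14968) = -966/10404 + 2631/1871 = -966*1/10404 + 2631/1871 = -161/1734 + 2631/1871 = 4260923/3244314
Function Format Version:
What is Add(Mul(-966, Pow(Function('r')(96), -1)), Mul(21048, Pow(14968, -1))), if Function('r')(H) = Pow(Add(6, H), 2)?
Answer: Rational(4260923, 3244314) ≈ 1.3134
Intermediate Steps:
Add(Mul(-966, Pow(Function('r')(96), -1)), Mul(21048, Pow(14968, -1))) = Add(Mul(-966, Pow(Pow(Add(6, 96), 2), -1)), Mul(21048, Pow(14968, -1))) = Add(Mul(-966, Pow(Pow(102, 2), -1)), Mul(21048, Rational(1, 14968))) = Add(Mul(-966, Pow(10404, -1)), Rational(2631, 1871)) = Add(Mul(-966, Rational(1, 10404)), Rational(2631, 1871)) = Add(Rational(-161, 1734), Rational(2631, 1871)) = Rational(4260923, 3244314)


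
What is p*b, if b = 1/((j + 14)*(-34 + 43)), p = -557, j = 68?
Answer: -557/738 ≈ -0.75474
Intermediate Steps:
b = 1/738 (b = 1/((68 + 14)*(-34 + 43)) = 1/(82*9) = 1/738 ≈ 0.0013550)
p*b = -557*1/738 = -557/738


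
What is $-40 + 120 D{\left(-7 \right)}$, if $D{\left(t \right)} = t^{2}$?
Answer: $5840$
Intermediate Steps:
$-40 + 120 D{\left(-7 \right)} = -40 + 120 \left(-7\right)^{2} = -40 + 120 \cdot 49 = -40 + 5880 = 5840$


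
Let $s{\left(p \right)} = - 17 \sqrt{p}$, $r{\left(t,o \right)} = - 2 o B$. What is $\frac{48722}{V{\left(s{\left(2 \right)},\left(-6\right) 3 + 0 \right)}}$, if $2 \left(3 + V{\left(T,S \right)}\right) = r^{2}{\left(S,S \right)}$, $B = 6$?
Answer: $\frac{48722}{23325} \approx 2.0888$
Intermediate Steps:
$r{\left(t,o \right)} = - 12 o$ ($r{\left(t,o \right)} = - 2 o 6 = - 12 o$)
$V{\left(T,S \right)} = -3 + 72 S^{2}$ ($V{\left(T,S \right)} = -3 + \frac{\left(- 12 S\right)^{2}}{2} = -3 + \frac{144 S^{2}}{2} = -3 + 72 S^{2}$)
$\frac{48722}{V{\left(s{\left(2 \right)},\left(-6\right) 3 + 0 \right)}} = \frac{48722}{-3 + 72 \left(\left(-6\right) 3 + 0\right)^{2}} = \frac{48722}{-3 + 72 \left(-18 + 0\right)^{2}} = \frac{48722}{-3 + 72 \left(-18\right)^{2}} = \frac{48722}{-3 + 72 \cdot 324} = \frac{48722}{-3 + 23328} = \frac{48722}{23325}$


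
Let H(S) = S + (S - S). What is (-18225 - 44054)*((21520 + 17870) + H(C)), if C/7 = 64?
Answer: -2481070802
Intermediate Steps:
C = 448 (C = 7*64 = 448)
H(S) = S (H(S) = S + 0 = S)
(-18225 - 44054)*((21520 + 17870) + H(C)) = (-18225 - 44054)*((21520 + 17870) + 448) = -62279*(39390 + 448) = -62279*39838 = -2481070802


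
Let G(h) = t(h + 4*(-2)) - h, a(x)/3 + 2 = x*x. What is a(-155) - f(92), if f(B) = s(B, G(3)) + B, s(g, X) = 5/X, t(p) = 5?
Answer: 143949/2 ≈ 71975.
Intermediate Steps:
a(x) = -6 + 3*x² (a(x) = -6 + 3*(x*x) = -6 + 3*x²)
G(h) = 5 - h
f(B) = 5/2 + B (f(B) = 5/(5 - 1*3) + B = 5/(5 - 3) + B = 5/2 + B)
a(-155) - f(92) = (-6 + 3*(-155)²) - (5/2 + 92) = (-6 + 3*24025) - 1*189/2 = (-6 + 72075) - 189/2 = 72069 - 189/2 = 143949/2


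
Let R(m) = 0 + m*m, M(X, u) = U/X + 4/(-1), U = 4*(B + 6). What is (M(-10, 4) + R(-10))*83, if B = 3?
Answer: 38346/5 ≈ 7669.2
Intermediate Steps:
U = 36 (U = 4*(3 + 6) = 4*9 = 36)
M(X, u) = -4 + 36/X (M(X, u) = 36/X + 4/(-1) = 36/X + 4*(-1) = 36/X - 4 = -4 + 36/X)
R(m) = m**2 (R(m) = 0 + m**2 = m**2)
(M(-10, 4) + R(-10))*83 = ((-4 + 36/(-10)) + (-10)**2)*83 = ((-4 + 36*(-1/10)) + 100)*83 = ((-4 - 18/5) + 100)*83 = (-38/5 + 100)*83 = (462/5)*83 = 38346/5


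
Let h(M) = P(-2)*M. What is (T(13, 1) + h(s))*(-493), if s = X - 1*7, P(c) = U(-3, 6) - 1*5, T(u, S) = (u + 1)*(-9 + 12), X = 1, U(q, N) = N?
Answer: -17748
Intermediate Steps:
T(u, S) = 3 + 3*u (T(u, S) = (1 + u)*3 = 3 + 3*u)
P(c) = 1 (P(c) = 6 - 1*5 = 6 - 5 = 1)
s = -6 (s = 1 - 1*7 = 1 - 7 = -6)
h(M) = M (h(M) = 1*M = M)
(T(13, 1) + h(s))*(-493) = ((3 + 3*13) - 6)*(-493) = ((3 + 39) - 6)*(-493) = (42 - 6)*(-493) = 36*(-493) = -17748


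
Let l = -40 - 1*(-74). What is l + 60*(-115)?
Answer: -6866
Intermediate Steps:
l = 34 (l = -40 + 74 = 34)
l + 60*(-115) = 34 + 60*(-115) = 34 - 6900 = -6866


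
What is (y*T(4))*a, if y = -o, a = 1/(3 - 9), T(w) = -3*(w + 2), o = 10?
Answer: -30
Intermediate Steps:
T(w) = -6 - 3*w (T(w) = -3*(2 + w) = -6 - 3*w)
a = -1/6 (a = 1/(-6) = -1/6 ≈ -0.16667)
y = -10 (y = -1*10 = -10)
(y*T(4))*a = -10*(-6 - 3*4)*(-1/6) = -10*(-6 - 12)*(-1/6) = -10*(-18)*(-1/6) = 180*(-1/6) = -30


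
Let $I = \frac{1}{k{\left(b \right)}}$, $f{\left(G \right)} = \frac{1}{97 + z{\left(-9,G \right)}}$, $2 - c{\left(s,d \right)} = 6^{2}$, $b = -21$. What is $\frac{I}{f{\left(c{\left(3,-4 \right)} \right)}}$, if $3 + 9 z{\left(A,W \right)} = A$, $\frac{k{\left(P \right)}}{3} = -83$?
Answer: $- \frac{287}{747} \approx -0.3842$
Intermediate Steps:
$k{\left(P \right)} = -249$ ($k{\left(P \right)} = 3 \left(-83\right) = -249$)
$z{\left(A,W \right)} = - \frac{1}{3} + \frac{A}{9}$
$c{\left(s,d \right)} = -34$ ($c{\left(s,d \right)} = 2 - 6^{2} = 2 - 36 = -34$)
$f{\left(G \right)} = \frac{3}{287}$ ($f{\left(G \right)} = \frac{1}{97 + \left(- \frac{1}{3} + \frac{1}{9} \left(-9\right)\right)} = \frac{1}{97 - \frac{4}{3}} = \frac{1}{\frac{287}{3}} = \frac{3}{287}$)
$I = - \frac{1}{249}$ ($I = \frac{1}{-249} = - \frac{1}{249} \approx -0.0040161$)
$\frac{I}{f{\left(c{\left(3,-4 \right)} \right)}} = - \frac{1}{249 \cdot \frac{3}{287}} = \left(- \frac{1}{249}\right) \frac{287}{3} = - \frac{287}{747}$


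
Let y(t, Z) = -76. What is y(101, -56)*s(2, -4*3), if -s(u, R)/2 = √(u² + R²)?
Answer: 304*√37 ≈ 1849.2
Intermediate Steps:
s(u, R) = -2*√(R² + u²) (s(u, R) = -2*√(u² + R²) = -2*√(R² + u²))
y(101, -56)*s(2, -4*3) = -(-152)*√((-4*3)² + 2²) = -(-152)*√((-12)² + 4) = -(-152)*√(144 + 4) = -(-152)*√148 = -(-152)*2*√37 = -(-304)*√37 = 304*√37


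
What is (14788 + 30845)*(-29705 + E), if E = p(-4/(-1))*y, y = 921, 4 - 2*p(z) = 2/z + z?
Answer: -5464141053/4 ≈ -1.3660e+9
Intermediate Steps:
p(z) = 2 - 1/z - z/2 (p(z) = 2 - (2/z + z)/2 = 2 - (z + 2/z)/2 = 2 + (-1/z - z/2) = 2 - 1/z - z/2)
E = -921/4 (E = (2 - 1/((-4/(-1))) - (-2)/(-1))*921 = (2 - 1/((-4*(-1))) - (-2)*(-1))*921 = (2 - 1/4 - 1/2*4)*921 = (2 - 1*1/4 - 2)*921 = (2 - 1/4 - 2)*921 = -1/4*921 = -921/4 ≈ -230.25)
(14788 + 30845)*(-29705 + E) = (14788 + 30845)*(-29705 - 921/4) = 45633*(-119741/4) = -5464141053/4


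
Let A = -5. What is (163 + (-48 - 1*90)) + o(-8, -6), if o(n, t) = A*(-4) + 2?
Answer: 47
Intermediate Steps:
o(n, t) = 22 (o(n, t) = -5*(-4) + 2 = 20 + 2 = 22)
(163 + (-48 - 1*90)) + o(-8, -6) = (163 + (-48 - 1*90)) + 22 = (163 + (-48 - 90)) + 22 = (163 - 138) + 22 = 25 + 22 = 47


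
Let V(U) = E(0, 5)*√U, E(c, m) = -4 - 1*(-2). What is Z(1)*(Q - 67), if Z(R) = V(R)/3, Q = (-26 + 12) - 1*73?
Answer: 308/3 ≈ 102.67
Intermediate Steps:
E(c, m) = -2 (E(c, m) = -4 + 2 = -2)
V(U) = -2*√U
Q = -87 (Q = -14 - 73 = -87)
Z(R) = -2*√R/3
Z(1)*(Q - 67) = (-2*√1/3)*(-87 - 67) = -⅔*1*(-154) = -⅔*(-154) = 308/3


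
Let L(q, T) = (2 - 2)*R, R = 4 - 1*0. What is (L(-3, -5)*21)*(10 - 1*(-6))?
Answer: 0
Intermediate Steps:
R = 4 (R = 4 + 0 = 4)
L(q, T) = 0 (L(q, T) = (2 - 2)*4 = 0*4 = 0)
(L(-3, -5)*21)*(10 - 1*(-6)) = (0*21)*(10 - 1*(-6)) = 0*(10 + 6) = 0*16 = 0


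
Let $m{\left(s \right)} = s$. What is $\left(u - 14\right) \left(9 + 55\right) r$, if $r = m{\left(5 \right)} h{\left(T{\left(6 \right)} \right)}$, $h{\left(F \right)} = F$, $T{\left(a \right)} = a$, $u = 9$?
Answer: $-9600$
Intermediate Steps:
$r = 30$ ($r = 5 \cdot 6 = 30$)
$\left(u - 14\right) \left(9 + 55\right) r = \left(9 - 14\right) \left(9 + 55\right) 30 = \left(-5\right) 64 \cdot 30 = \left(-320\right) 30 = -9600$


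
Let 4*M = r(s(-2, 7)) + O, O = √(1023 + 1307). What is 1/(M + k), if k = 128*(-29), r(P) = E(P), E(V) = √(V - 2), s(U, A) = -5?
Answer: 4/(-14848 + √2330 + I*√7) ≈ -0.00027028 - 4.8317e-8*I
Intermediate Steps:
E(V) = √(-2 + V)
r(P) = √(-2 + P)
k = -3712
O = √2330 ≈ 48.270
M = √2330/4 + I*√7/4 (M = (√(-2 - 5) + √2330)/4 = (√(-7) + √2330)/4 = (I*√7 + √2330)/4 = (√2330 + I*√7)/4 = √2330/4 + I*√7/4 ≈ 12.068 + 0.66144*I)
1/(M + k) = 1/((√2330/4 + I*√7/4) - 3712) = 1/(-3712 + √2330/4 + I*√7/4)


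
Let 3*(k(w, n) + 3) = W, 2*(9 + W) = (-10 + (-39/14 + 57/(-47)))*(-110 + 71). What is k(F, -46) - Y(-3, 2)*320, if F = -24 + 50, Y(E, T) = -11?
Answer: 4744167/1316 ≈ 3605.0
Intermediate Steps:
W = 347385/1316 (W = -9 + ((-10 + (-39/14 + 57/(-47)))*(-110 + 71))/2 = -9 + ((-10 + (-39*1/14 + 57*(-1/47)))*(-39))/2 = -9 + ((-10 + (-39/14 - 57/47))*(-39))/2 = -9 + ((-10 - 2631/658)*(-39))/2 = -9 + (-9211/658*(-39))/2 = -9 + (1/2)*(359229/658) = -9 + 359229/1316 = 347385/1316 ≈ 263.97)
F = 26
k(w, n) = 111847/1316 (k(w, n) = -3 + (1/3)*(347385/1316) = -3 + 115795/1316 = 111847/1316)
k(F, -46) - Y(-3, 2)*320 = 111847/1316 - (-11)*320 = 111847/1316 - 1*(-3520) = 111847/1316 + 3520 = 4744167/1316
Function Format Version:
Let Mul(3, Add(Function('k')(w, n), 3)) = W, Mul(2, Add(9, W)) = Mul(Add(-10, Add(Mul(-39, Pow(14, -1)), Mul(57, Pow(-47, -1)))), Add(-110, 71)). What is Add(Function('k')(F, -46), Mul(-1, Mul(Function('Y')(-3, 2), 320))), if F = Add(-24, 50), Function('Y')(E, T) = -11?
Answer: Rational(4744167, 1316) ≈ 3605.0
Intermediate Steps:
W = Rational(347385, 1316) (W = Add(-9, Mul(Rational(1, 2), Mul(Add(-10, Add(Mul(-39, Pow(14, -1)), Mul(57, Pow(-47, -1)))), Add(-110, 71)))) = Add(-9, Mul(Rational(1, 2), Mul(Add(-10, Add(Mul(-39, Rational(1, 14)), Mul(57, Rational(-1, 47)))), -39))) = Add(-9, Mul(Rational(1, 2), Mul(Add(-10, Add(Rational(-39, 14), Rational(-57, 47))), -39))) = Add(-9, Mul(Rational(1, 2), Mul(Add(-10, Rational(-2631, 658)), -39))) = Add(-9, Mul(Rational(1, 2), Mul(Rational(-9211, 658), -39))) = Add(-9, Mul(Rational(1, 2), Rational(359229, 658))) = Add(-9, Rational(359229, 1316)) = Rational(347385, 1316) ≈ 263.97)
F = 26
Function('k')(w, n) = Rational(111847, 1316) (Function('k')(w, n) = Add(-3, Mul(Rational(1, 3), Rational(347385, 1316))) = Add(-3, Rational(115795, 1316)) = Rational(111847, 1316))
Add(Function('k')(F, -46), Mul(-1, Mul(Function('Y')(-3, 2), 320))) = Add(Rational(111847, 1316), Mul(-1, Mul(-11, 320))) = Add(Rational(111847, 1316), Mul(-1, -3520)) = Add(Rational(111847, 1316), 3520) = Rational(4744167, 1316)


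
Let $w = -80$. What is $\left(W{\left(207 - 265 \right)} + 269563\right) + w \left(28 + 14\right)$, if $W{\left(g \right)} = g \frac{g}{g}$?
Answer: $266145$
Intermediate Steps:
$W{\left(g \right)} = g$ ($W{\left(g \right)} = g 1 = g$)
$\left(W{\left(207 - 265 \right)} + 269563\right) + w \left(28 + 14\right) = \left(\left(207 - 265\right) + 269563\right) - 80 \left(28 + 14\right) = \left(-58 + 269563\right) - 3360 = 269505 - 3360 = 266145$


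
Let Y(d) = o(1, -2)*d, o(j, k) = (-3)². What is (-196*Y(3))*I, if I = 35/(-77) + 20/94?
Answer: 661500/517 ≈ 1279.5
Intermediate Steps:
o(j, k) = 9
I = -125/517 (I = 35*(-1/77) + 20*(1/94) = -5/11 + 10/47 = -125/517 ≈ -0.24178)
Y(d) = 9*d
(-196*Y(3))*I = -1764*3*(-125/517) = -196*27*(-125/517) = -5292*(-125/517) = 661500/517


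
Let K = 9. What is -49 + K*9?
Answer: 32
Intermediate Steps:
-49 + K*9 = -49 + 9*9 = -49 + 81 = 32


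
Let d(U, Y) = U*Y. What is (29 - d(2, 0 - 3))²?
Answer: 1225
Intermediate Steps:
(29 - d(2, 0 - 3))² = (29 - 2*(0 - 3))² = (29 - 2*(-3))² = (29 - 1*(-6))² = (29 + 6)² = 35² = 1225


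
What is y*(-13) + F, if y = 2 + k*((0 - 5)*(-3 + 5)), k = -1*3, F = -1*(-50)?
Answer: -366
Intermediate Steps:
F = 50
k = -3
y = 32 (y = 2 - 3*(0 - 5)*(-3 + 5) = 2 - (-15)*2 = 2 - 3*(-10) = 2 + 30 = 32)
y*(-13) + F = 32*(-13) + 50 = -416 + 50 = -366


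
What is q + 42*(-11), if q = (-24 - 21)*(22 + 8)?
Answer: -1812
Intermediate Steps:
q = -1350 (q = -45*30 = -1350)
q + 42*(-11) = -1350 + 42*(-11) = -1350 - 462 = -1812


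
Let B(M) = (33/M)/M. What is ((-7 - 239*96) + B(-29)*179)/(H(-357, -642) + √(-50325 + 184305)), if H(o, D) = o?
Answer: -328030028/261551 - 38591768*√33495/5492571 ≈ -2540.1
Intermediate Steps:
B(M) = 33/M²
((-7 - 239*96) + B(-29)*179)/(H(-357, -642) + √(-50325 + 184305)) = ((-7 - 239*96) + (33/(-29)²)*179)/(-357 + √(-50325 + 184305)) = ((-7 - 22944) + (33*(1/841))*179)/(-357 + √133980) = (-22951 + (33/841)*179)/(-357 + 2*√33495) = (-22951 + 5907/841)/(-357 + 2*√33495) = -19295884/(841*(-357 + 2*√33495))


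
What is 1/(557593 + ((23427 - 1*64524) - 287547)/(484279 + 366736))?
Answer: 851015/474519678251 ≈ 1.7934e-6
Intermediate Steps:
1/(557593 + ((23427 - 1*64524) - 287547)/(484279 + 366736)) = 1/(557593 + ((23427 - 64524) - 287547)/851015) = 1/(557593 + (-41097 - 287547)*(1/851015)) = 1/(557593 - 328644*1/851015) = 1/(557593 - 328644/851015) = 1/(474519678251/851015) = 851015/474519678251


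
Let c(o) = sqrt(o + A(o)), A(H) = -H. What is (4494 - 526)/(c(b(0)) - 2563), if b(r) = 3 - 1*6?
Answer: -3968/2563 ≈ -1.5482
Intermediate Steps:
b(r) = -3 (b(r) = 3 - 6 = -3)
c(o) = 0 (c(o) = sqrt(o - o) = sqrt(0) = 0)
(4494 - 526)/(c(b(0)) - 2563) = (4494 - 526)/(0 - 2563) = 3968/(-2563) = 3968*(-1/2563) = -3968/2563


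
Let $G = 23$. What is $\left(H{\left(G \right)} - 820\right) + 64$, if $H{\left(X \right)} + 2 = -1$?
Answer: $-759$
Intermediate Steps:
$H{\left(X \right)} = -3$ ($H{\left(X \right)} = -2 - 1 = -3$)
$\left(H{\left(G \right)} - 820\right) + 64 = \left(-3 - 820\right) + 64 = -823 + 64 = -759$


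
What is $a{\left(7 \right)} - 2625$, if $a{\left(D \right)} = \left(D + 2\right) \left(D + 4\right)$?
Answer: $-2526$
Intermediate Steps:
$a{\left(D \right)} = \left(2 + D\right) \left(4 + D\right)$
$a{\left(7 \right)} - 2625 = \left(8 + 7^{2} + 6 \cdot 7\right) - 2625 = \left(8 + 49 + 42\right) - 2625 = 99 - 2625 = -2526$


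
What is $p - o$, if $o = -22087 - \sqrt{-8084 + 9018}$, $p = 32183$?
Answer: $54270 + \sqrt{934} \approx 54301.0$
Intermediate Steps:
$o = -22087 - \sqrt{934} \approx -22118.0$
$p - o = 32183 - \left(-22087 - \sqrt{934}\right) = 32183 + \left(22087 + \sqrt{934}\right) = 54270 + \sqrt{934}$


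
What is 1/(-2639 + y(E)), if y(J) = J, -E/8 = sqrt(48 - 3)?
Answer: -2639/6961441 + 24*sqrt(5)/6961441 ≈ -0.00037138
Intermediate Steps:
E = -24*sqrt(5) (E = -8*sqrt(48 - 3) = -24*sqrt(5) ≈ -53.666)
1/(-2639 + y(E)) = 1/(-2639 - 24*sqrt(5))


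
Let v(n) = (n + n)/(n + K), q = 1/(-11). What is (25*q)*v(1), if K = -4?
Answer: 50/33 ≈ 1.5152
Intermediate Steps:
q = -1/11 ≈ -0.090909
v(n) = 2*n/(-4 + n) (v(n) = (n + n)/(n - 4) = (2*n)/(-4 + n) = 2*n/(-4 + n))
(25*q)*v(1) = (25*(-1/11))*(2*1/(-4 + 1)) = -50/(11*(-3)) = -50*(-1)/(11*3) = -25/11*(-⅔) = 50/33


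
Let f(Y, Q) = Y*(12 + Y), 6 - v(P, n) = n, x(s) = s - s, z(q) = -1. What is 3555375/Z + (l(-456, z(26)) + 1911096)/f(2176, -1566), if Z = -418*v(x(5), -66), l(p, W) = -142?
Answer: -9248871259/78557952 ≈ -117.73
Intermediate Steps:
x(s) = 0
v(P, n) = 6 - n
Z = -30096 (Z = -418*(6 - 1*(-66)) = -418*(6 + 66) = -418*72 = -30096)
3555375/Z + (l(-456, z(26)) + 1911096)/f(2176, -1566) = 3555375/(-30096) + (-142 + 1911096)/((2176*(12 + 2176))) = 3555375*(-1/30096) + 1910954/((2176*2188)) = -62375/528 + 1910954/4761088 = -62375/528 + 1910954*(1/4761088) = -62375/528 + 955477/2380544 = -9248871259/78557952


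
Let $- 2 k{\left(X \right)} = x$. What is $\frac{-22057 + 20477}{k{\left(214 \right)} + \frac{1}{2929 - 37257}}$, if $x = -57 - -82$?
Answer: $\frac{54238240}{429101} \approx 126.4$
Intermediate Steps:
$x = 25$ ($x = -57 + 82 = 25$)
$k{\left(X \right)} = - \frac{25}{2}$ ($k{\left(X \right)} = \left(- \frac{1}{2}\right) 25 = - \frac{25}{2}$)
$\frac{-22057 + 20477}{k{\left(214 \right)} + \frac{1}{2929 - 37257}} = \frac{-22057 + 20477}{- \frac{25}{2} + \frac{1}{2929 - 37257}} = - \frac{1580}{- \frac{25}{2} + \frac{1}{-34328}} = - \frac{1580}{- \frac{25}{2} - \frac{1}{34328}} = - \frac{1580}{- \frac{429101}{34328}} = \left(-1580\right) \left(- \frac{34328}{429101}\right) = \frac{54238240}{429101}$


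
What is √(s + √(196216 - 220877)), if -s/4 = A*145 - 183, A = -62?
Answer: √(36692 + I*√24661) ≈ 191.55 + 0.4099*I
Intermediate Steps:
s = 36692 (s = -4*(-62*145 - 183) = -4*(-8990 - 183) = -4*(-9173) = 36692)
√(s + √(196216 - 220877)) = √(36692 + √(196216 - 220877)) = √(36692 + √(-24661)) = √(36692 + I*√24661)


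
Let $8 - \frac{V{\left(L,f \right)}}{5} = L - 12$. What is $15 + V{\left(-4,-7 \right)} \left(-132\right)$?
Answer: $-15825$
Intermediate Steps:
$V{\left(L,f \right)} = 100 - 5 L$ ($V{\left(L,f \right)} = 40 - 5 \left(L - 12\right) = 40 - 5 \left(-12 + L\right) = 40 - \left(-60 + 5 L\right) = 100 - 5 L$)
$15 + V{\left(-4,-7 \right)} \left(-132\right) = 15 + \left(100 - -20\right) \left(-132\right) = 15 + \left(100 + 20\right) \left(-132\right) = 15 + 120 \left(-132\right) = 15 - 15840 = -15825$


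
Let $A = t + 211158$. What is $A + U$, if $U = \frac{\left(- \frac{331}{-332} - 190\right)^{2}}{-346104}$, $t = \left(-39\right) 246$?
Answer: $\frac{7689454506613943}{38148967296} \approx 2.0156 \cdot 10^{5}$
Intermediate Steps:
$t = -9594$
$A = 201564$ ($A = -9594 + 211158 = 201564$)
$U = - \frac{3937437001}{38148967296}$ ($U = \left(\left(-331\right) \left(- \frac{1}{332}\right) - 190\right)^{2} \left(- \frac{1}{346104}\right) = \left(\frac{331}{332} - 190\right)^{2} \left(- \frac{1}{346104}\right) = \left(- \frac{62749}{332}\right)^{2} \left(- \frac{1}{346104}\right) = \frac{3937437001}{110224} \left(- \frac{1}{346104}\right) = - \frac{3937437001}{38148967296} \approx -0.10321$)
$A + U = 201564 - \frac{3937437001}{38148967296} = \frac{7689454506613943}{38148967296}$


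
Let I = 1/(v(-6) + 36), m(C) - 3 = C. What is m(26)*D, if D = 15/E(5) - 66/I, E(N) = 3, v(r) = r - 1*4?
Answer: -49619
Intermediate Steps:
m(C) = 3 + C
v(r) = -4 + r (v(r) = r - 4 = -4 + r)
I = 1/26 (I = 1/((-4 - 6) + 36) = 1/(-10 + 36) = 1/26 ≈ 0.038462)
D = -1711 (D = 15/3 - 66/1/26 = 15*(⅓) - 66*26 = 5 - 1716 = -1711)
m(26)*D = (3 + 26)*(-1711) = 29*(-1711) = -49619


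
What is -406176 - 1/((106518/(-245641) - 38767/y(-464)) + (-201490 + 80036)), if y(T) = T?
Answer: -5618852233017327952/13833540714201 ≈ -4.0618e+5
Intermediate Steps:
-406176 - 1/((106518/(-245641) - 38767/y(-464)) + (-201490 + 80036)) = -406176 - 1/((106518/(-245641) - 38767/(-464)) + (-201490 + 80036)) = -406176 - 1/((106518*(-1/245641) - 38767*(-1/464)) - 121454) = -406176 - 1/((-106518/245641 + 38767/464) - 121454) = -406176 - 1/(9473340295/113977424 - 121454) = -406176 - 1/(-13833540714201/113977424) = -406176 - 1*(-113977424/13833540714201) = -406176 + 113977424/13833540714201 = -5618852233017327952/13833540714201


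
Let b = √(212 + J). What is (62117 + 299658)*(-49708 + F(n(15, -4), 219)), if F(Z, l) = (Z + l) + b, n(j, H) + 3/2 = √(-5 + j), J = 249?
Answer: -35808851275/2 + 361775*√10 + 361775*√461 ≈ -1.7896e+10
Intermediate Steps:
b = √461 (b = √(212 + 249) = √461 ≈ 21.471)
n(j, H) = -3/2 + √(-5 + j)
F(Z, l) = Z + l + √461 (F(Z, l) = (Z + l) + √461 = Z + l + √461)
(62117 + 299658)*(-49708 + F(n(15, -4), 219)) = (62117 + 299658)*(-49708 + ((-3/2 + √(-5 + 15)) + 219 + √461)) = 361775*(-49708 + ((-3/2 + √10) + 219 + √461)) = 361775*(-49708 + (435/2 + √10 + √461)) = 361775*(-98981/2 + √10 + √461) = -35808851275/2 + 361775*√10 + 361775*√461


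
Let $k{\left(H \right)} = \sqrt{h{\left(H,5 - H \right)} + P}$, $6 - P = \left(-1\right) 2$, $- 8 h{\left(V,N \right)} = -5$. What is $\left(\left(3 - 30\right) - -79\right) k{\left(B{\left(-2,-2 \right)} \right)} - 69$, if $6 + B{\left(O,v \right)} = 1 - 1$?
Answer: $-69 + 13 \sqrt{138} \approx 83.715$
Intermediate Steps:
$h{\left(V,N \right)} = \frac{5}{8}$ ($h{\left(V,N \right)} = \left(- \frac{1}{8}\right) \left(-5\right) = \frac{5}{8}$)
$P = 8$ ($P = 6 - \left(-1\right) 2 = 6 - -2 = 6 + 2 = 8$)
$B{\left(O,v \right)} = -6$ ($B{\left(O,v \right)} = -6 + \left(1 - 1\right) = -6 + 0 = -6$)
$k{\left(H \right)} = \frac{\sqrt{138}}{4}$ ($k{\left(H \right)} = \sqrt{\frac{5}{8} + 8} = \sqrt{\frac{69}{8}} = \frac{\sqrt{138}}{4}$)
$\left(\left(3 - 30\right) - -79\right) k{\left(B{\left(-2,-2 \right)} \right)} - 69 = \left(\left(3 - 30\right) - -79\right) \frac{\sqrt{138}}{4} - 69 = \left(\left(3 - 30\right) + 79\right) \frac{\sqrt{138}}{4} - 69 = \left(-27 + 79\right) \frac{\sqrt{138}}{4} - 69 = 52 \frac{\sqrt{138}}{4} - 69 = 13 \sqrt{138} - 69 = -69 + 13 \sqrt{138}$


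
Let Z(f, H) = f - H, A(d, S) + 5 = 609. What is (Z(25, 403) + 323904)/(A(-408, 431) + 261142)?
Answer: 161763/130873 ≈ 1.2360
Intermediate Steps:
A(d, S) = 604 (A(d, S) = -5 + 609 = 604)
(Z(25, 403) + 323904)/(A(-408, 431) + 261142) = ((25 - 1*403) + 323904)/(604 + 261142) = ((25 - 403) + 323904)/261746 = (-378 + 323904)*(1/261746) = 323526*(1/261746) = 161763/130873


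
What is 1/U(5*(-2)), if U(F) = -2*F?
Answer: 1/20 ≈ 0.050000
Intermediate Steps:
1/U(5*(-2)) = 1/(-10*(-2)) = 1/(-2*(-10)) = 1/20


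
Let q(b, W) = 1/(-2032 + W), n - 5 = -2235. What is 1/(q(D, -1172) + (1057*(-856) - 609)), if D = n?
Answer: -3204/2900904805 ≈ -1.1045e-6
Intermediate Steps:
n = -2230 (n = 5 - 2235 = -2230)
D = -2230
1/(q(D, -1172) + (1057*(-856) - 609)) = 1/(1/(-2032 - 1172) + (1057*(-856) - 609)) = 1/(1/(-3204) + (-904792 - 609)) = 1/(-1/3204 - 905401) = 1/(-2900904805/3204) = -3204/2900904805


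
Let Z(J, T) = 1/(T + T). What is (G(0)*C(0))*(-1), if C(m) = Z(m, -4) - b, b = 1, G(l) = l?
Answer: 0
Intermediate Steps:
Z(J, T) = 1/(2*T)
C(m) = -9/8 (C(m) = (½)/(-4) - 1*1 = (½)*(-¼) - 1 = -⅛ - 1 = -9/8)
(G(0)*C(0))*(-1) = (0*(-9/8))*(-1) = 0*(-1) = 0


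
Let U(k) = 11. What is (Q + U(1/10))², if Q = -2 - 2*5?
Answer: 1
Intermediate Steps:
Q = -12 (Q = -2 - 10 = -12)
(Q + U(1/10))² = (-12 + 11)² = (-1)² = 1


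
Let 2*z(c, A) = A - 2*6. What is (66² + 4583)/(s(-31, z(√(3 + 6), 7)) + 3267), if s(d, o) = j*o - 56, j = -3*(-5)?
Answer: 17878/6347 ≈ 2.8168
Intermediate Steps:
j = 15
z(c, A) = -6 + A/2 (z(c, A) = (A - 2*6)/2 = (A - 1*12)/2 = (A - 12)/2 = (-12 + A)/2 = -6 + A/2)
s(d, o) = -56 + 15*o (s(d, o) = 15*o - 56 = -56 + 15*o)
(66² + 4583)/(s(-31, z(√(3 + 6), 7)) + 3267) = (66² + 4583)/((-56 + 15*(-6 + (½)*7)) + 3267) = (4356 + 4583)/((-56 + 15*(-6 + 7/2)) + 3267) = 8939/((-56 + 15*(-5/2)) + 3267) = 8939/((-56 - 75/2) + 3267) = 8939/(-187/2 + 3267) = 8939/(6347/2) = 8939*(2/6347) = 17878/6347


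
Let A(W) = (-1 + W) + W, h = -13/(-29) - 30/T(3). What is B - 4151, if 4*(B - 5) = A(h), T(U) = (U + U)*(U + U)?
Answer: -721481/174 ≈ -4146.4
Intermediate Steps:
T(U) = 4*U² (T(U) = (2*U)*(2*U) = 4*U²)
h = -67/174 (h = -13/(-29) - 30/(4*3²) = -13*(-1/29) - 30/(4*9) = 13/29 - 30/36 = 13/29 - 30*1/36 = 13/29 - ⅚ = -67/174 ≈ -0.38506)
A(W) = -1 + 2*W
B = 793/174 (B = 5 + (-1 + 2*(-67/174))/4 = 5 + (-1 - 67/87)/4 = 5 + (¼)*(-154/87) = 5 - 77/174 = 793/174 ≈ 4.5575)
B - 4151 = 793/174 - 4151 = -721481/174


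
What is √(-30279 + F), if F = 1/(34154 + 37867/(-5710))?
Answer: I*√1151140202457044333561/194981473 ≈ 174.01*I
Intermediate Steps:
F = 5710/194981473 (F = 1/(34154 + 37867*(-1/5710)) = 1/(34154 - 37867/5710) = 1/(194981473/5710) = 5710/194981473 ≈ 2.9285e-5)
√(-30279 + F) = √(-30279 + 5710/194981473) = √(-5903844015257/194981473) = I*√1151140202457044333561/194981473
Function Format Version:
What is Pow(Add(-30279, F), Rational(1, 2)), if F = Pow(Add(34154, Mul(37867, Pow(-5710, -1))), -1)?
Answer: Mul(Rational(1, 194981473), I, Pow(1151140202457044333561, Rational(1, 2))) ≈ Mul(174.01, I)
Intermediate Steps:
F = Rational(5710, 194981473) (F = Pow(Add(34154, Mul(37867, Rational(-1, 5710))), -1) = Pow(Add(34154, Rational(-37867, 5710)), -1) = Pow(Rational(194981473, 5710), -1) = Rational(5710, 194981473) ≈ 2.9285e-5)
Pow(Add(-30279, F), Rational(1, 2)) = Pow(Add(-30279, Rational(5710, 194981473)), Rational(1, 2)) = Pow(Rational(-5903844015257, 194981473), Rational(1, 2)) = Mul(Rational(1, 194981473), I, Pow(1151140202457044333561, Rational(1, 2)))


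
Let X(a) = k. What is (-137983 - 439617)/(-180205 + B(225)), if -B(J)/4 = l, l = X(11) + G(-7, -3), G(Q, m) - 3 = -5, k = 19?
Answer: 577600/180273 ≈ 3.2040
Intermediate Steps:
X(a) = 19
G(Q, m) = -2 (G(Q, m) = 3 - 5 = -2)
l = 17 (l = 19 - 2 = 17)
B(J) = -68 (B(J) = -4*17 = -68)
(-137983 - 439617)/(-180205 + B(225)) = (-137983 - 439617)/(-180205 - 68) = -577600/(-180273) = -577600*(-1/180273) = 577600/180273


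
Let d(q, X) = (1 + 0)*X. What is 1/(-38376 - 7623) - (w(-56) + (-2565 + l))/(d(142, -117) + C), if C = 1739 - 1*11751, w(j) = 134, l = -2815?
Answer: -241320883/465923871 ≈ -0.51794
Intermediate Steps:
d(q, X) = X (d(q, X) = 1*X = X)
C = -10012 (C = 1739 - 11751 = -10012)
1/(-38376 - 7623) - (w(-56) + (-2565 + l))/(d(142, -117) + C) = 1/(-38376 - 7623) - (134 + (-2565 - 2815))/(-117 - 10012) = 1/(-45999) - (134 - 5380)/(-10129) = -1/45999 - (-5246)*(-1)/10129 = -1/45999 - 1*5246/10129 = -1/45999 - 5246/10129 = -241320883/465923871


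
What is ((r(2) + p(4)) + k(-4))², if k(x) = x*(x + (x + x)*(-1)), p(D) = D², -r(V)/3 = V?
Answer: 36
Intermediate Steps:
r(V) = -3*V
k(x) = -x² (k(x) = x*(x + (2*x)*(-1)) = x*(x - 2*x) = x*(-x) = -x²)
((r(2) + p(4)) + k(-4))² = ((-3*2 + 4²) - 1*(-4)²)² = ((-6 + 16) - 1*16)² = (10 - 16)² = (-6)² = 36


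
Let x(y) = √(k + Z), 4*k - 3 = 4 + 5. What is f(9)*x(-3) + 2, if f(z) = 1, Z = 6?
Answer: 5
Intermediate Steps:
k = 3 (k = ¾ + (4 + 5)/4 = ¾ + (¼)*9 = ¾ + 9/4 = 3)
x(y) = 3 (x(y) = √(3 + 6) = √9 = 3)
f(9)*x(-3) + 2 = 1*3 + 2 = 3 + 2 = 5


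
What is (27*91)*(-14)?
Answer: -34398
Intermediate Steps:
(27*91)*(-14) = 2457*(-14) = -34398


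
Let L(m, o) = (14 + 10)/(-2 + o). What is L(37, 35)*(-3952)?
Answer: -31616/11 ≈ -2874.2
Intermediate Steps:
L(m, o) = 24/(-2 + o)
L(37, 35)*(-3952) = (24/(-2 + 35))*(-3952) = (24/33)*(-3952) = (24*(1/33))*(-3952) = (8/11)*(-3952) = -31616/11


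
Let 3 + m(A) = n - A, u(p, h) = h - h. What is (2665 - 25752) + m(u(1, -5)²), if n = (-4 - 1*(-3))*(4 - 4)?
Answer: -23090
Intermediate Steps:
u(p, h) = 0
n = 0 (n = (-4 + 3)*0 = -1*0 = 0)
m(A) = -3 - A (m(A) = -3 + (0 - A) = -3 - A)
(2665 - 25752) + m(u(1, -5)²) = (2665 - 25752) + (-3 - 1*0²) = -23087 + (-3 - 1*0) = -23087 + (-3 + 0) = -23087 - 3 = -23090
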